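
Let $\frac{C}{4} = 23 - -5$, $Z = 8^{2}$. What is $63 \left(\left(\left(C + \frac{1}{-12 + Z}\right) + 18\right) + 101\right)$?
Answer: $\frac{756819}{52} \approx 14554.0$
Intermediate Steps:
$Z = 64$
$C = 112$ ($C = 4 \left(23 - -5\right) = 4 \left(23 + 5\right) = 4 \cdot 28 = 112$)
$63 \left(\left(\left(C + \frac{1}{-12 + Z}\right) + 18\right) + 101\right) = 63 \left(\left(\left(112 + \frac{1}{-12 + 64}\right) + 18\right) + 101\right) = 63 \left(\left(\left(112 + \frac{1}{52}\right) + 18\right) + 101\right) = 63 \left(\left(\frac{5825}{52} + 18\right) + 101\right) = 63 \left(\frac{6761}{52} + 101\right) = 63 \cdot \frac{12013}{52} = \frac{756819}{52}$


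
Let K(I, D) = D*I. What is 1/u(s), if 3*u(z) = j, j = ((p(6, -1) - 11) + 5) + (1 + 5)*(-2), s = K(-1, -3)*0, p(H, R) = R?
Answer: -3/19 ≈ -0.15789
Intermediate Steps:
s = 0 (s = -3*(-1)*0 = 3*0 = 0)
j = -19 (j = ((-1 - 11) + 5) + (1 + 5)*(-2) = (-12 + 5) + 6*(-2) = -7 - 12 = -19)
u(z) = -19/3 (u(z) = (⅓)*(-19) = -19/3)
1/u(s) = 1/(-19/3) = -3/19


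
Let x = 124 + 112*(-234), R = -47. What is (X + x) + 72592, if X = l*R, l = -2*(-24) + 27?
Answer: 42983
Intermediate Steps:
l = 75 (l = 48 + 27 = 75)
x = -26084 (x = 124 - 26208 = -26084)
X = -3525 (X = 75*(-47) = -3525)
(X + x) + 72592 = (-3525 - 26084) + 72592 = -29609 + 72592 = 42983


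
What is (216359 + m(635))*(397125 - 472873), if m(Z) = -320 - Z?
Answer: -16316422192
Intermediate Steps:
(216359 + m(635))*(397125 - 472873) = (216359 + (-320 - 1*635))*(397125 - 472873) = (216359 + (-320 - 635))*(-75748) = (216359 - 955)*(-75748) = 215404*(-75748) = -16316422192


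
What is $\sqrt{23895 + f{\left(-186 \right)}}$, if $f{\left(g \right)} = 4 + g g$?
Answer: $\sqrt{58495} \approx 241.86$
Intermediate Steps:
$f{\left(g \right)} = 4 + g^{2}$
$\sqrt{23895 + f{\left(-186 \right)}} = \sqrt{23895 + \left(4 + \left(-186\right)^{2}\right)} = \sqrt{23895 + \left(4 + 34596\right)} = \sqrt{23895 + 34600} = \sqrt{58495}$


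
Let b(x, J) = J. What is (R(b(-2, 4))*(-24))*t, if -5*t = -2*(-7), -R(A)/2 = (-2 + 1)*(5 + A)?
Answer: 6048/5 ≈ 1209.6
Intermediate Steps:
R(A) = 10 + 2*A (R(A) = -2*(-2 + 1)*(5 + A) = -(-2)*(5 + A) = -2*(-5 - A) = 10 + 2*A)
t = -14/5 (t = -(-2)*(-7)/5 = -⅕*14 = -14/5 ≈ -2.8000)
(R(b(-2, 4))*(-24))*t = ((10 + 2*4)*(-24))*(-14/5) = ((10 + 8)*(-24))*(-14/5) = (18*(-24))*(-14/5) = -432*(-14/5) = 6048/5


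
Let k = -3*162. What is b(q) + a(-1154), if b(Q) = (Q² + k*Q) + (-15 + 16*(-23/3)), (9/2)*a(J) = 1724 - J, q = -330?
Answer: 2428037/9 ≈ 2.6978e+5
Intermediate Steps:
k = -486
a(J) = 3448/9 - 2*J/9 (a(J) = 2*(1724 - J)/9 = 3448/9 - 2*J/9)
b(Q) = -413/3 + Q² - 486*Q (b(Q) = (Q² - 486*Q) + (-15 + 16*(-23/3)) = (Q² - 486*Q) + (-15 - 368/3) = (Q² - 486*Q) - 413/3 = -413/3 + Q² - 486*Q)
b(q) + a(-1154) = (-413/3 + (-330)² - 486*(-330)) + (3448/9 - 2/9*(-1154)) = (-413/3 + 108900 + 160380) + (3448/9 + 2308/9) = 807427/3 + 5756/9 = 2428037/9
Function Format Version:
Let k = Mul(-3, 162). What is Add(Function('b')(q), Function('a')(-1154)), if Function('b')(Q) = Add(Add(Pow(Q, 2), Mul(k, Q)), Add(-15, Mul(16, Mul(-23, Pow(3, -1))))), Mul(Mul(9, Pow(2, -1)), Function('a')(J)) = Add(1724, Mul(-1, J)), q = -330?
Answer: Rational(2428037, 9) ≈ 2.6978e+5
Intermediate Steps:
k = -486
Function('a')(J) = Add(Rational(3448, 9), Mul(Rational(-2, 9), J)) (Function('a')(J) = Mul(Rational(2, 9), Add(1724, Mul(-1, J))) = Add(Rational(3448, 9), Mul(Rational(-2, 9), J)))
Function('b')(Q) = Add(Rational(-413, 3), Pow(Q, 2), Mul(-486, Q)) (Function('b')(Q) = Add(Add(Pow(Q, 2), Mul(-486, Q)), Add(-15, Mul(16, Mul(-23, Pow(3, -1))))) = Add(Add(Pow(Q, 2), Mul(-486, Q)), Add(-15, Mul(16, Mul(-23, Rational(1, 3))))) = Add(Add(Pow(Q, 2), Mul(-486, Q)), Add(-15, Mul(16, Rational(-23, 3)))) = Add(Add(Pow(Q, 2), Mul(-486, Q)), Add(-15, Rational(-368, 3))) = Add(Add(Pow(Q, 2), Mul(-486, Q)), Rational(-413, 3)) = Add(Rational(-413, 3), Pow(Q, 2), Mul(-486, Q)))
Add(Function('b')(q), Function('a')(-1154)) = Add(Add(Rational(-413, 3), Pow(-330, 2), Mul(-486, -330)), Add(Rational(3448, 9), Mul(Rational(-2, 9), -1154))) = Add(Add(Rational(-413, 3), 108900, 160380), Add(Rational(3448, 9), Rational(2308, 9))) = Add(Rational(807427, 3), Rational(5756, 9)) = Rational(2428037, 9)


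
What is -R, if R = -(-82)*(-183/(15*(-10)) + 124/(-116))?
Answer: -8979/725 ≈ -12.385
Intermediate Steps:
R = 8979/725 (R = -(-82)*(-183/(-150) + 124*(-1/116)) = -(-82)*(-183*(-1/150) - 31/29) = -(-82)*(61/50 - 31/29) = -(-82)*219/1450 = -82*(-219/1450) = 8979/725 ≈ 12.385)
-R = -1*8979/725 = -8979/725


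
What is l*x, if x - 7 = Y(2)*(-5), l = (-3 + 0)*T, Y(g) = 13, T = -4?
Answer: -696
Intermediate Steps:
l = 12 (l = (-3 + 0)*(-4) = -3*(-4) = 12)
x = -58 (x = 7 + 13*(-5) = 7 - 65 = -58)
l*x = 12*(-58) = -696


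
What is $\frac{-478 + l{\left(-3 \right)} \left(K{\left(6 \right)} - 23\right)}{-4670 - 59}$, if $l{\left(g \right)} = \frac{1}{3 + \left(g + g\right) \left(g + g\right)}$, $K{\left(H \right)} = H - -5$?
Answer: $\frac{6218}{61477} \approx 0.10114$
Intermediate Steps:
$K{\left(H \right)} = 5 + H$ ($K{\left(H \right)} = H + 5 = 5 + H$)
$l{\left(g \right)} = \frac{1}{3 + 4 g^{2}}$ ($l{\left(g \right)} = \frac{1}{3 + 2 g 2 g} = \frac{1}{3 + 4 g^{2}}$)
$\frac{-478 + l{\left(-3 \right)} \left(K{\left(6 \right)} - 23\right)}{-4670 - 59} = \frac{-478 + \frac{\left(5 + 6\right) - 23}{3 + 4 \left(-3\right)^{2}}}{-4670 - 59} = \frac{-478 + \frac{11 - 23}{3 + 4 \cdot 9}}{-4729} = \left(-478 + \frac{1}{3 + 36} \left(-12\right)\right) \left(- \frac{1}{4729}\right) = \left(-478 + \frac{1}{39} \left(-12\right)\right) \left(- \frac{1}{4729}\right) = \left(-478 - \frac{4}{13}\right) \left(- \frac{1}{4729}\right) = \left(- \frac{6218}{13}\right) \left(- \frac{1}{4729}\right) = \frac{6218}{61477}$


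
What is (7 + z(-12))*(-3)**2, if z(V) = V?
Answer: -45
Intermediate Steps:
(7 + z(-12))*(-3)**2 = (7 - 12)*(-3)**2 = -5*9 = -45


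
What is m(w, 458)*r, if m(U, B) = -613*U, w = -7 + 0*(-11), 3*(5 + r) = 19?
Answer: 17164/3 ≈ 5721.3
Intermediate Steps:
r = 4/3 (r = -5 + (1/3)*19 = -5 + 19/3 = 4/3 ≈ 1.3333)
w = -7 (w = -7 + 0 = -7)
m(w, 458)*r = -613*(-7)*(4/3) = 4291*(4/3) = 17164/3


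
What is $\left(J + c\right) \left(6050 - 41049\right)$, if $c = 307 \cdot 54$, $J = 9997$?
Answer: $-930098425$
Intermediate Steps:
$c = 16578$
$\left(J + c\right) \left(6050 - 41049\right) = \left(9997 + 16578\right) \left(6050 - 41049\right) = 26575 \left(-34999\right) = -930098425$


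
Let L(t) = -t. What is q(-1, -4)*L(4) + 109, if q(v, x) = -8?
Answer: 141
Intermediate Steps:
q(-1, -4)*L(4) + 109 = -(-8)*4 + 109 = -8*(-4) + 109 = 32 + 109 = 141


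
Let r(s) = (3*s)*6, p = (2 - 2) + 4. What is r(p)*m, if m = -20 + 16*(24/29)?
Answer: -14112/29 ≈ -486.62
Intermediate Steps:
p = 4 (p = 0 + 4 = 4)
r(s) = 18*s
m = -196/29 (m = -20 + 16*(24*(1/29)) = -20 + 16*(24/29) = -20 + 384/29 = -196/29 ≈ -6.7586)
r(p)*m = (18*4)*(-196/29) = 72*(-196/29) = -14112/29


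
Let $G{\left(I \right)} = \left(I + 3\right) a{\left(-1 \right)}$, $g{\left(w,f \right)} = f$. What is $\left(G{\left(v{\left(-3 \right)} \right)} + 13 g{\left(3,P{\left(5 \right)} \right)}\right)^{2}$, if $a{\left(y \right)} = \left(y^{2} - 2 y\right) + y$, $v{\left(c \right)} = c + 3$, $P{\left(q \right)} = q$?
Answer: $5041$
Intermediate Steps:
$v{\left(c \right)} = 3 + c$
$a{\left(y \right)} = y^{2} - y$
$G{\left(I \right)} = 6 + 2 I$ ($G{\left(I \right)} = \left(I + 3\right) \left(- (-1 - 1)\right) = \left(3 + I\right) \left(\left(-1\right) \left(-2\right)\right) = \left(3 + I\right) 2 = 6 + 2 I$)
$\left(G{\left(v{\left(-3 \right)} \right)} + 13 g{\left(3,P{\left(5 \right)} \right)}\right)^{2} = \left(\left(6 + 2 \left(3 - 3\right)\right) + 13 \cdot 5\right)^{2} = \left(\left(6 + 2 \cdot 0\right) + 65\right)^{2} = \left(\left(6 + 0\right) + 65\right)^{2} = \left(6 + 65\right)^{2} = 71^{2} = 5041$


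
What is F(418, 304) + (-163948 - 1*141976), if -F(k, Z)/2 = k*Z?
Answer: -560068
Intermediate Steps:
F(k, Z) = -2*Z*k (F(k, Z) = -2*k*Z = -2*Z*k)
F(418, 304) + (-163948 - 1*141976) = -2*304*418 + (-163948 - 1*141976) = -254144 + (-163948 - 141976) = -254144 - 305924 = -560068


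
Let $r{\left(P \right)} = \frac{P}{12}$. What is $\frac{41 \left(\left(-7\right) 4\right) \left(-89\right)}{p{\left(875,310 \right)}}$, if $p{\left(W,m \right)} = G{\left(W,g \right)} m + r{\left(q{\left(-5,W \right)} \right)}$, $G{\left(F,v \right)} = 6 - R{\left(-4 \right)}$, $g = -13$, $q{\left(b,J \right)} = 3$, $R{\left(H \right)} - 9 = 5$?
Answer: $- \frac{58384}{1417} \approx -41.203$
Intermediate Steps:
$R{\left(H \right)} = 14$ ($R{\left(H \right)} = 9 + 5 = 14$)
$r{\left(P \right)} = \frac{P}{12}$ ($r{\left(P \right)} = P \frac{1}{12} = \frac{P}{12}$)
$G{\left(F,v \right)} = -8$ ($G{\left(F,v \right)} = 6 - 14 = -8$)
$p{\left(W,m \right)} = \frac{1}{4} - 8 m$ ($p{\left(W,m \right)} = - 8 m + \frac{1}{12} \cdot 3 = - 8 m + \frac{1}{4} = \frac{1}{4} - 8 m$)
$\frac{41 \left(\left(-7\right) 4\right) \left(-89\right)}{p{\left(875,310 \right)}} = \frac{41 \left(\left(-7\right) 4\right) \left(-89\right)}{\frac{1}{4} - 2480} = \frac{41 \left(-28\right) \left(-89\right)}{\frac{1}{4} - 2480} = \frac{\left(-1148\right) \left(-89\right)}{- \frac{9919}{4}} = 102172 \left(- \frac{4}{9919}\right) = - \frac{58384}{1417}$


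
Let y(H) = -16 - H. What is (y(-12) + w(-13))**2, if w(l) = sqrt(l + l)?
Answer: (4 - I*sqrt(26))**2 ≈ -10.0 - 40.792*I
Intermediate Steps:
w(l) = sqrt(2)*sqrt(l) (w(l) = sqrt(2*l) = sqrt(2)*sqrt(l))
(y(-12) + w(-13))**2 = ((-16 - 1*(-12)) + sqrt(2)*sqrt(-13))**2 = ((-16 + 12) + sqrt(2)*(I*sqrt(13)))**2 = (-4 + I*sqrt(26))**2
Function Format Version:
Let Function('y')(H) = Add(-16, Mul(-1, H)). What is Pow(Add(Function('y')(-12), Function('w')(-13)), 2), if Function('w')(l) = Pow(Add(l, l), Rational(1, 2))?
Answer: Pow(Add(4, Mul(-1, I, Pow(26, Rational(1, 2)))), 2) ≈ Add(-10.000, Mul(-40.792, I))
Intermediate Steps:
Function('w')(l) = Mul(Pow(2, Rational(1, 2)), Pow(l, Rational(1, 2))) (Function('w')(l) = Pow(Mul(2, l), Rational(1, 2)) = Mul(Pow(2, Rational(1, 2)), Pow(l, Rational(1, 2))))
Pow(Add(Function('y')(-12), Function('w')(-13)), 2) = Pow(Add(Add(-16, Mul(-1, -12)), Mul(Pow(2, Rational(1, 2)), Pow(-13, Rational(1, 2)))), 2) = Pow(Add(Add(-16, 12), Mul(Pow(2, Rational(1, 2)), Mul(I, Pow(13, Rational(1, 2))))), 2) = Pow(Add(-4, Mul(I, Pow(26, Rational(1, 2)))), 2)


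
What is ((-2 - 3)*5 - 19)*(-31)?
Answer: 1364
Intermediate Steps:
((-2 - 3)*5 - 19)*(-31) = (-5*5 - 19)*(-31) = (-25 - 19)*(-31) = -44*(-31) = 1364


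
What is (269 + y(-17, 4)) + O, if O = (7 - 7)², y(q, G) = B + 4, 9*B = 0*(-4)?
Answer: 273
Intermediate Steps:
B = 0 (B = (0*(-4))/9 = (⅑)*0 = 0)
y(q, G) = 4 (y(q, G) = 0 + 4 = 4)
O = 0 (O = 0² = 0)
(269 + y(-17, 4)) + O = (269 + 4) + 0 = 273 + 0 = 273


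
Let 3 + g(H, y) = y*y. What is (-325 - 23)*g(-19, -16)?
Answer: -88044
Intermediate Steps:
g(H, y) = -3 + y**2 (g(H, y) = -3 + y*y = -3 + y**2)
(-325 - 23)*g(-19, -16) = (-325 - 23)*(-3 + (-16)**2) = -348*(-3 + 256) = -348*253 = -88044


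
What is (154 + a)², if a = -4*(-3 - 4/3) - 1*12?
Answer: 228484/9 ≈ 25387.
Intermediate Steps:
a = 16/3 (a = -4*(-3 - 4*⅓) - 12 = -4*(-3 - 4/3) - 12 = -4*(-13/3) - 12 = 52/3 - 12 = 16/3 ≈ 5.3333)
(154 + a)² = (154 + 16/3)² = (478/3)² = 228484/9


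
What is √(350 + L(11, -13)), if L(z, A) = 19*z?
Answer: √559 ≈ 23.643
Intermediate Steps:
√(350 + L(11, -13)) = √(350 + 19*11) = √(350 + 209) = √559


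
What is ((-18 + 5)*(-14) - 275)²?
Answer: 8649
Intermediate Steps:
((-18 + 5)*(-14) - 275)² = (-13*(-14) - 275)² = (182 - 275)² = (-93)² = 8649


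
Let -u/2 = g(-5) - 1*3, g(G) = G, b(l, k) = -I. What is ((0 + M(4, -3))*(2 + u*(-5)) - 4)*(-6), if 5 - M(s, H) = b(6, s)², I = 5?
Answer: -9336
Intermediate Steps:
b(l, k) = -5 (b(l, k) = -1*5 = -5)
M(s, H) = -20 (M(s, H) = 5 - 1*(-5)² = 5 - 1*25 = 5 - 25 = -20)
u = 16 (u = -2*(-5 - 1*3) = -2*(-5 - 3) = -2*(-8) = 16)
((0 + M(4, -3))*(2 + u*(-5)) - 4)*(-6) = ((0 - 20)*(2 + 16*(-5)) - 4)*(-6) = (-20*(2 - 80) - 4)*(-6) = (-20*(-78) - 4)*(-6) = (1560 - 4)*(-6) = 1556*(-6) = -9336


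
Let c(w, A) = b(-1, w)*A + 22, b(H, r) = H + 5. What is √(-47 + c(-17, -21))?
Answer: I*√109 ≈ 10.44*I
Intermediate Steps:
b(H, r) = 5 + H
c(w, A) = 22 + 4*A (c(w, A) = (5 - 1)*A + 22 = 4*A + 22 = 22 + 4*A)
√(-47 + c(-17, -21)) = √(-47 + (22 + 4*(-21))) = √(-47 + (22 - 84)) = √(-47 - 62) = √(-109) = I*√109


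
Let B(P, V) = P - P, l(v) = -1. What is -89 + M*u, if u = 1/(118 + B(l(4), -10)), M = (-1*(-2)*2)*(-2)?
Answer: -5255/59 ≈ -89.068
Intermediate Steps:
B(P, V) = 0
M = -8 (M = (2*2)*(-2) = 4*(-2) = -8)
u = 1/118 (u = 1/(118 + 0) = 1/118 ≈ 0.0084746)
-89 + M*u = -89 - 8*1/118 = -89 - 4/59 = -5255/59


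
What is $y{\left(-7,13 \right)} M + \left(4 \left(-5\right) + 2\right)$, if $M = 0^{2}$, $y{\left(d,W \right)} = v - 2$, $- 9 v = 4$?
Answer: $-18$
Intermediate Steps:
$v = - \frac{4}{9}$ ($v = \left(- \frac{1}{9}\right) 4 = - \frac{4}{9} \approx -0.44444$)
$y{\left(d,W \right)} = - \frac{22}{9}$ ($y{\left(d,W \right)} = - \frac{4}{9} - 2 = - \frac{22}{9}$)
$M = 0$
$y{\left(-7,13 \right)} M + \left(4 \left(-5\right) + 2\right) = \left(- \frac{22}{9}\right) 0 + \left(4 \left(-5\right) + 2\right) = 0 + \left(-20 + 2\right) = 0 - 18 = -18$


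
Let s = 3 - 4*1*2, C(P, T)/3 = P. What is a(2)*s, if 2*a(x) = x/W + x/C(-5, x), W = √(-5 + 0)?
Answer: ⅓ + I*√5 ≈ 0.33333 + 2.2361*I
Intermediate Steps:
C(P, T) = 3*P
W = I*√5 (W = √(-5) = I*√5 ≈ 2.2361*I)
a(x) = -x/30 - I*x*√5/10 (a(x) = (x/((I*√5)) + x/((3*(-5))))/2 = (x*(-I*√5/5) + x/(-15))/2 = (-I*x*√5/5 + x*(-1/15))/2 = (-I*x*√5/5 - x/15)/2 = (-x/15 - I*x*√5/5)/2 = -x/30 - I*x*√5/10)
s = -5 (s = 3 - 4*2 = 3 - 8 = -5)
a(2)*s = ((1/30)*2*(-1 - 3*I*√5))*(-5) = (-1/15 - I*√5/5)*(-5) = ⅓ + I*√5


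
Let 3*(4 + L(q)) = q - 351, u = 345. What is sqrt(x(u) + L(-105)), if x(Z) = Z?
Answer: 3*sqrt(21) ≈ 13.748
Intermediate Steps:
L(q) = -121 + q/3 (L(q) = -4 + (q - 351)/3 = -4 + (-351 + q)/3 = -4 + (-117 + q/3) = -121 + q/3)
sqrt(x(u) + L(-105)) = sqrt(345 + (-121 + (1/3)*(-105))) = sqrt(345 + (-121 - 35)) = sqrt(345 - 156) = sqrt(189) = 3*sqrt(21)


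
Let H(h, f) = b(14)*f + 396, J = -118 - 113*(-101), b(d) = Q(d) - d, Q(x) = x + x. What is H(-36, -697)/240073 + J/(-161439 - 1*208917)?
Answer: -2059632469/29637491996 ≈ -0.069494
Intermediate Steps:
Q(x) = 2*x
b(d) = d (b(d) = 2*d - d = d)
J = 11295 (J = -118 + 11413 = 11295)
H(h, f) = 396 + 14*f (H(h, f) = 14*f + 396 = 396 + 14*f)
H(-36, -697)/240073 + J/(-161439 - 1*208917) = (396 + 14*(-697))/240073 + 11295/(-161439 - 1*208917) = (396 - 9758)*(1/240073) + 11295/(-161439 - 208917) = -9362*1/240073 + 11295/(-370356) = -9362/240073 + 11295*(-1/370356) = -9362/240073 - 3765/123452 = -2059632469/29637491996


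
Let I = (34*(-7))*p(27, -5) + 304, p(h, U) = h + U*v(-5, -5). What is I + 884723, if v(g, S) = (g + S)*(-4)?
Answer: 926201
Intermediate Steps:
v(g, S) = -4*S - 4*g (v(g, S) = (S + g)*(-4) = -4*S - 4*g)
p(h, U) = h + 40*U (p(h, U) = h + U*(-4*(-5) - 4*(-5)) = h + U*(20 + 20) = h + U*40 = h + 40*U)
I = 41478 (I = (34*(-7))*(27 + 40*(-5)) + 304 = -238*(27 - 200) + 304 = -238*(-173) + 304 = 41174 + 304 = 41478)
I + 884723 = 41478 + 884723 = 926201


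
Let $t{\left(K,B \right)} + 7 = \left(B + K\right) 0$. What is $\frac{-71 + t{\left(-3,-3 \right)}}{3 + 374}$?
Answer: $- \frac{6}{29} \approx -0.2069$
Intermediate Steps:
$t{\left(K,B \right)} = -7$ ($t{\left(K,B \right)} = -7 + \left(B + K\right) 0 = -7 + 0 = -7$)
$\frac{-71 + t{\left(-3,-3 \right)}}{3 + 374} = \frac{-71 - 7}{3 + 374} = - \frac{78}{377} = \left(-78\right) \frac{1}{377} = - \frac{6}{29}$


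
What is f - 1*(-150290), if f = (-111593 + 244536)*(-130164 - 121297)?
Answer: -33429829433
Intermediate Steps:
f = -33429979723 (f = 132943*(-251461) = -33429979723)
f - 1*(-150290) = -33429979723 - 1*(-150290) = -33429979723 + 150290 = -33429829433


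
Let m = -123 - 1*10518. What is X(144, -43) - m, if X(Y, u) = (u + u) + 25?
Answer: 10580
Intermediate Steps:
X(Y, u) = 25 + 2*u (X(Y, u) = 2*u + 25 = 25 + 2*u)
m = -10641 (m = -123 - 10518 = -10641)
X(144, -43) - m = (25 + 2*(-43)) - 1*(-10641) = (25 - 86) + 10641 = -61 + 10641 = 10580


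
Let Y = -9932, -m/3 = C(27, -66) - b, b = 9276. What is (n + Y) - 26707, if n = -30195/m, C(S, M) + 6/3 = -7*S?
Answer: -346871478/9467 ≈ -36640.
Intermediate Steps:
C(S, M) = -2 - 7*S
m = 28401 (m = -3*((-2 - 7*27) - 1*9276) = -3*((-2 - 189) - 9276) = -3*(-191 - 9276) = -3*(-9467) = 28401)
n = -10065/9467 (n = -30195/28401 = -30195*1/28401 = -10065/9467 ≈ -1.0632)
(n + Y) - 26707 = (-10065/9467 - 9932) - 26707 = -94036309/9467 - 26707 = -346871478/9467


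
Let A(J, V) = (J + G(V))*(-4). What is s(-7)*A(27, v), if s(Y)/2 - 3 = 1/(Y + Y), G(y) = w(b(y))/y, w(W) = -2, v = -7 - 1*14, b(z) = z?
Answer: -93316/147 ≈ -634.80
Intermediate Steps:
v = -21 (v = -7 - 14 = -21)
G(y) = -2/y
A(J, V) = -4*J + 8/V (A(J, V) = (J - 2/V)*(-4) = -4*J + 8/V)
s(Y) = 6 + 1/Y (s(Y) = 6 + 2/(Y + Y) = 6 + 2/((2*Y)) = 6 + 2*(1/(2*Y)) = 6 + 1/Y)
s(-7)*A(27, v) = (6 + 1/(-7))*(-4*27 + 8/(-21)) = (6 - 1/7)*(-108 + 8*(-1/21)) = 41*(-108 - 8/21)/7 = (41/7)*(-2276/21) = -93316/147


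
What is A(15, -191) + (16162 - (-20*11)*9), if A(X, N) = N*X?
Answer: 15277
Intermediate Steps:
A(15, -191) + (16162 - (-20*11)*9) = -191*15 + (16162 - (-20*11)*9) = -2865 + (16162 - (-220)*9) = -2865 + (16162 - 1*(-1980)) = -2865 + (16162 + 1980) = -2865 + 18142 = 15277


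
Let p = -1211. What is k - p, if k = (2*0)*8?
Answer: 1211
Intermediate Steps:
k = 0 (k = 0*8 = 0)
k - p = 0 - 1*(-1211) = 0 + 1211 = 1211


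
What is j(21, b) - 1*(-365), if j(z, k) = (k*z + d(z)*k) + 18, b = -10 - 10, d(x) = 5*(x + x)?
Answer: -4237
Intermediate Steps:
d(x) = 10*x (d(x) = 5*(2*x) = 10*x)
b = -20
j(z, k) = 18 + 11*k*z (j(z, k) = (k*z + (10*z)*k) + 18 = (k*z + 10*k*z) + 18 = 11*k*z + 18 = 18 + 11*k*z)
j(21, b) - 1*(-365) = (18 + 11*(-20)*21) - 1*(-365) = (18 - 4620) + 365 = -4602 + 365 = -4237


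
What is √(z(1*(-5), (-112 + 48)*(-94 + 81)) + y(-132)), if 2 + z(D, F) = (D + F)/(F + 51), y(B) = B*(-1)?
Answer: √102089811/883 ≈ 11.443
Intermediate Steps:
y(B) = -B
z(D, F) = -2 + (D + F)/(51 + F) (z(D, F) = -2 + (D + F)/(F + 51) = -2 + (D + F)/(51 + F))
√(z(1*(-5), (-112 + 48)*(-94 + 81)) + y(-132)) = √((-102 + 1*(-5) - (-112 + 48)*(-94 + 81))/(51 + (-112 + 48)*(-94 + 81)) - 1*(-132)) = √((-102 - 5 - (-64)*(-13))/(51 - 64*(-13)) + 132) = √((-102 - 5 - 1*832)/(51 + 832) + 132) = √((-102 - 5 - 832)/883 + 132) = √((1/883)*(-939) + 132) = √(-939/883 + 132) = √(115617/883) = √102089811/883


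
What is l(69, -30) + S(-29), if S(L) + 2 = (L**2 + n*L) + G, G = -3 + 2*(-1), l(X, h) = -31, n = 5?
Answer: 658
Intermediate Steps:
G = -5 (G = -3 - 2 = -5)
S(L) = -7 + L**2 + 5*L (S(L) = -2 + ((L**2 + 5*L) - 5) = -2 + (-5 + L**2 + 5*L) = -7 + L**2 + 5*L)
l(69, -30) + S(-29) = -31 + (-7 + (-29)**2 + 5*(-29)) = -31 + (-7 + 841 - 145) = -31 + 689 = 658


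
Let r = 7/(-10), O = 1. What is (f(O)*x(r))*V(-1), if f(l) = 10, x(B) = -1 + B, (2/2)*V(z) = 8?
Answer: -136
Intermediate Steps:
V(z) = 8
r = -7/10 (r = 7*(-1/10) = -7/10 ≈ -0.70000)
(f(O)*x(r))*V(-1) = (10*(-1 - 7/10))*8 = (10*(-17/10))*8 = -17*8 = -136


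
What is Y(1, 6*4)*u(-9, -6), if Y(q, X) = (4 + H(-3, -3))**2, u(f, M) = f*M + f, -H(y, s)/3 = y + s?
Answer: 21780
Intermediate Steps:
H(y, s) = -3*s - 3*y (H(y, s) = -3*(y + s) = -3*(s + y) = -3*s - 3*y)
u(f, M) = f + M*f (u(f, M) = M*f + f = f + M*f)
Y(q, X) = 484 (Y(q, X) = (4 + (-3*(-3) - 3*(-3)))**2 = (4 + (9 + 9))**2 = (4 + 18)**2 = 22**2 = 484)
Y(1, 6*4)*u(-9, -6) = 484*(-9*(1 - 6)) = 484*(-9*(-5)) = 484*45 = 21780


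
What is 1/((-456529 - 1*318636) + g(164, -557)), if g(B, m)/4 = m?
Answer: -1/777393 ≈ -1.2864e-6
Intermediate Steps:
g(B, m) = 4*m
1/((-456529 - 1*318636) + g(164, -557)) = 1/((-456529 - 1*318636) + 4*(-557)) = 1/((-456529 - 318636) - 2228) = 1/(-775165 - 2228) = 1/(-777393) = -1/777393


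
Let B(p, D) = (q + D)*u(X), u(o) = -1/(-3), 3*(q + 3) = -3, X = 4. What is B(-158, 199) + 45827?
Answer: 45892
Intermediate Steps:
q = -4 (q = -3 + (1/3)*(-3) = -3 - 1 = -4)
u(o) = 1/3 (u(o) = -1*(-1/3) = 1/3)
B(p, D) = -4/3 + D/3 (B(p, D) = (-4 + D)*(1/3) = -4/3 + D/3)
B(-158, 199) + 45827 = (-4/3 + (1/3)*199) + 45827 = (-4/3 + 199/3) + 45827 = 65 + 45827 = 45892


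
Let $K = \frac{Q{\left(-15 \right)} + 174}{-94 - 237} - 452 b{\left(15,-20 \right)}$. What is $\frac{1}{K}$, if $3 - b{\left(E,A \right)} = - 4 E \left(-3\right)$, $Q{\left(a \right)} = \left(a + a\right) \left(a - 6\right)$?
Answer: $\frac{331}{26480520} \approx 1.25 \cdot 10^{-5}$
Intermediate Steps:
$Q{\left(a \right)} = 2 a \left(-6 + a\right)$
$b{\left(E,A \right)} = 3 - 12 E$ ($b{\left(E,A \right)} = 3 - - 4 E \left(-3\right) = 3 - 12 E$)
$K = \frac{26480520}{331}$ ($K = \frac{2 \left(-15\right) \left(-6 - 15\right) + 174}{-94 - 237} - 452 \left(3 - 180\right) = \frac{2 \left(-15\right) \left(-21\right) + 174}{-331} - 452 \left(3 - 180\right) = \left(630 + 174\right) \left(- \frac{1}{331}\right) - -80004 = 804 \left(- \frac{1}{331}\right) + 80004 = - \frac{804}{331} + 80004 = \frac{26480520}{331} \approx 80002.0$)
$\frac{1}{K} = \frac{1}{\frac{26480520}{331}} = \frac{331}{26480520}$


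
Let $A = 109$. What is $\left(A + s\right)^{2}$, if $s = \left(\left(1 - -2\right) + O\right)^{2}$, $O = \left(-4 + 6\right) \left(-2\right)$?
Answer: $12100$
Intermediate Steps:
$O = -4$ ($O = 2 \left(-2\right) = -4$)
$s = 1$ ($s = \left(\left(1 - -2\right) - 4\right)^{2} = \left(\left(1 + 2\right) - 4\right)^{2} = \left(3 - 4\right)^{2} = \left(-1\right)^{2} = 1$)
$\left(A + s\right)^{2} = \left(109 + 1\right)^{2} = 110^{2} = 12100$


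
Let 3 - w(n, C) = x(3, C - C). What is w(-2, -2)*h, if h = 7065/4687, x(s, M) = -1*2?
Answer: 35325/4687 ≈ 7.5368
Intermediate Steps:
x(s, M) = -2
w(n, C) = 5 (w(n, C) = 3 - 1*(-2) = 3 + 2 = 5)
h = 7065/4687 (h = 7065*(1/4687) = 7065/4687 ≈ 1.5074)
w(-2, -2)*h = 5*(7065/4687) = 35325/4687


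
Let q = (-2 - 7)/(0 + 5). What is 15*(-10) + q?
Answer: -759/5 ≈ -151.80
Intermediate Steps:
q = -9/5 ≈ -1.8000
15*(-10) + q = 15*(-10) - 9/5 = -150 - 9/5 = -759/5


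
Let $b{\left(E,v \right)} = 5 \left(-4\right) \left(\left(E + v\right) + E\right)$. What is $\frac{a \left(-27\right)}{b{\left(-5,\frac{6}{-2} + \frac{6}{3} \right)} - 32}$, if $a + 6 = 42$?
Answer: $- \frac{243}{47} \approx -5.1702$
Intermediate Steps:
$b{\left(E,v \right)} = - 40 E - 20 v$ ($b{\left(E,v \right)} = - 20 \left(v + 2 E\right) = - 40 E - 20 v$)
$a = 36$ ($a = -6 + 42 = 36$)
$\frac{a \left(-27\right)}{b{\left(-5,\frac{6}{-2} + \frac{6}{3} \right)} - 32} = \frac{36 \left(-27\right)}{\left(\left(-40\right) \left(-5\right) - 20 \left(\frac{6}{-2} + \frac{6}{3}\right)\right) - 32} = - \frac{972}{\left(200 - 20 \left(6 \left(- \frac{1}{2}\right) + 6 \cdot \frac{1}{3}\right)\right) - 32} = - \frac{972}{\left(200 - 20 \left(-3 + 2\right)\right) - 32} = - \frac{972}{\left(200 - -20\right) - 32} = - \frac{972}{\left(200 + 20\right) - 32} = - \frac{972}{220 - 32} = - \frac{972}{188} = \left(-972\right) \frac{1}{188} = - \frac{243}{47}$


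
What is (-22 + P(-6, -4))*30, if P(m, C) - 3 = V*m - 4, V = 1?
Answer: -870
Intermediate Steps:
P(m, C) = -1 + m (P(m, C) = 3 + (1*m - 4) = 3 + (m - 4) = 3 + (-4 + m) = -1 + m)
(-22 + P(-6, -4))*30 = (-22 + (-1 - 6))*30 = (-22 - 7)*30 = -29*30 = -870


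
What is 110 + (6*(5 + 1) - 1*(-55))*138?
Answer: 12668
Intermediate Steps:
110 + (6*(5 + 1) - 1*(-55))*138 = 110 + (6*6 + 55)*138 = 110 + (36 + 55)*138 = 110 + 91*138 = 110 + 12558 = 12668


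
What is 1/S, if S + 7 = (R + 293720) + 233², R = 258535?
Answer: 1/606537 ≈ 1.6487e-6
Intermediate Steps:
S = 606537 (S = -7 + ((258535 + 293720) + 233²) = -7 + (552255 + 54289) = -7 + 606544 = 606537)
1/S = 1/606537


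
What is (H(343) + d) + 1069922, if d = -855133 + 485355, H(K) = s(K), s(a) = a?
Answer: 700487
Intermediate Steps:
H(K) = K
d = -369778
(H(343) + d) + 1069922 = (343 - 369778) + 1069922 = -369435 + 1069922 = 700487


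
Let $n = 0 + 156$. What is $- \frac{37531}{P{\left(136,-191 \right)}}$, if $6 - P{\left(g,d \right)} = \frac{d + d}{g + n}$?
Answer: $- \frac{5479526}{1067} \approx -5135.5$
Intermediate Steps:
$n = 156$
$P{\left(g,d \right)} = 6 - \frac{2 d}{156 + g}$ ($P{\left(g,d \right)} = 6 - \frac{d + d}{g + 156} = 6 - \frac{2 d}{156 + g}$)
$- \frac{37531}{P{\left(136,-191 \right)}} = - \frac{37531}{2 \frac{1}{156 + 136} \left(468 - -191 + 3 \cdot 136\right)} = - \frac{37531}{2 \cdot \frac{1}{292} \left(468 + 191 + 408\right)} = - \frac{37531}{2 \cdot \frac{1}{292} \cdot 1067} = - \frac{37531}{\frac{1067}{146}} = \left(-37531\right) \frac{146}{1067} = - \frac{5479526}{1067}$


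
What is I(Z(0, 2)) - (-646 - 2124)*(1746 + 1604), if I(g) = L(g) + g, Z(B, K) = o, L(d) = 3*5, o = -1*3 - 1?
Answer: 9279511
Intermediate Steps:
o = -4 (o = -3 - 1 = -4)
L(d) = 15
Z(B, K) = -4
I(g) = 15 + g
I(Z(0, 2)) - (-646 - 2124)*(1746 + 1604) = (15 - 4) - (-646 - 2124)*(1746 + 1604) = 11 - (-2770)*3350 = 11 - 1*(-9279500) = 11 + 9279500 = 9279511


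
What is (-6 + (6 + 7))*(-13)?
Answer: -91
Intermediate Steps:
(-6 + (6 + 7))*(-13) = (-6 + 13)*(-13) = 7*(-13) = -91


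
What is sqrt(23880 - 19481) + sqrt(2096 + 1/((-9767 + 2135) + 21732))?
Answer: sqrt(4399) + sqrt(4167057741)/1410 ≈ 112.11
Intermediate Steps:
sqrt(23880 - 19481) + sqrt(2096 + 1/((-9767 + 2135) + 21732)) = sqrt(4399) + sqrt(2096 + 1/(-7632 + 21732)) = sqrt(4399) + sqrt(2096 + 1/14100) = sqrt(4399) + sqrt(29553601/14100) = sqrt(4399) + sqrt(4167057741)/1410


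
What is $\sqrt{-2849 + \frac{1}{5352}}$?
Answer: $\frac{i \sqrt{20401619286}}{2676} \approx 53.376 i$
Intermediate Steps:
$\sqrt{-2849 + \frac{1}{5352}} = \sqrt{- \frac{15247847}{5352}} = \frac{i \sqrt{20401619286}}{2676}$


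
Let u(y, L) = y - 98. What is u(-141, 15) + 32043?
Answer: 31804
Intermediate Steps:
u(y, L) = -98 + y
u(-141, 15) + 32043 = (-98 - 141) + 32043 = -239 + 32043 = 31804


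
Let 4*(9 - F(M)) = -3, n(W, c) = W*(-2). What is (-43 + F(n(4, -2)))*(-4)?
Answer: 133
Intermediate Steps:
n(W, c) = -2*W
F(M) = 39/4 (F(M) = 9 - ¼*(-3) = 9 + ¾ = 39/4)
(-43 + F(n(4, -2)))*(-4) = (-43 + 39/4)*(-4) = -133/4*(-4) = 133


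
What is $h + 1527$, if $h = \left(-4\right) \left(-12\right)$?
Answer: $1575$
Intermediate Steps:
$h = 48$
$h + 1527 = 48 + 1527 = 1575$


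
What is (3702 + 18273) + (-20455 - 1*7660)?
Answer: -6140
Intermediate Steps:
(3702 + 18273) + (-20455 - 1*7660) = 21975 + (-20455 - 7660) = 21975 - 28115 = -6140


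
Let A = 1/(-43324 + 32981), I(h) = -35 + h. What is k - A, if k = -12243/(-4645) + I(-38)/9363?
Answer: 1182166929667/449828809305 ≈ 2.6280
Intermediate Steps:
k = 114292124/43491135 (k = -12243/(-4645) + (-35 - 38)/9363 = -12243*(-1/4645) - 73*1/9363 = 12243/4645 - 73/9363 = 114292124/43491135 ≈ 2.6279)
A = -1/10343 (A = 1/(-10343) = -1/10343 ≈ -9.6684e-5)
k - A = 114292124/43491135 - 1*(-1/10343) = 114292124/43491135 + 1/10343 = 1182166929667/449828809305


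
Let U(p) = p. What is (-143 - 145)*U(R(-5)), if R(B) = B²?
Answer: -7200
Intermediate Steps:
(-143 - 145)*U(R(-5)) = (-143 - 145)*(-5)² = -288*25 = -7200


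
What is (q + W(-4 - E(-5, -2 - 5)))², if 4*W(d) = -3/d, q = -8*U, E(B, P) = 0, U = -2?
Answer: 67081/256 ≈ 262.04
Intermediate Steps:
q = 16 (q = -8*(-2) = 16)
W(d) = -3/(4*d) (W(d) = (-3/d)/4 = -3/(4*d))
(q + W(-4 - E(-5, -2 - 5)))² = (16 - 3/(4*(-4 - 1*0)))² = (16 - 3/(4*(-4 + 0)))² = (16 - ¾/(-4))² = (16 - ¾*(-¼))² = (16 + 3/16)² = (259/16)² = 67081/256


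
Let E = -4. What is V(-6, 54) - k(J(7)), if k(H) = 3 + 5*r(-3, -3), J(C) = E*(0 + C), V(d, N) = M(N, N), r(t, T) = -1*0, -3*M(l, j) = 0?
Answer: -3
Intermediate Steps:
M(l, j) = 0 (M(l, j) = -1/3*0 = 0)
r(t, T) = 0
V(d, N) = 0
J(C) = -4*C (J(C) = -4*(0 + C) = -4*C)
k(H) = 3 (k(H) = 3 + 5*0 = 3 + 0 = 3)
V(-6, 54) - k(J(7)) = 0 - 1*3 = 0 - 3 = -3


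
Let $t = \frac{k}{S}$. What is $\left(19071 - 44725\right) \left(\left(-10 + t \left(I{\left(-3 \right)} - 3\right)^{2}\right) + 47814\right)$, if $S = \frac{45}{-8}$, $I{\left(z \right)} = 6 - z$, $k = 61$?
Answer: $- \frac{6081742472}{5} \approx -1.2163 \cdot 10^{9}$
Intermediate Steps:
$S = - \frac{45}{8}$ ($S = 45 \left(- \frac{1}{8}\right) = - \frac{45}{8} \approx -5.625$)
$t = - \frac{488}{45}$ ($t = \frac{61}{- \frac{45}{8}} = 61 \left(- \frac{8}{45}\right) = - \frac{488}{45} \approx -10.844$)
$\left(19071 - 44725\right) \left(\left(-10 + t \left(I{\left(-3 \right)} - 3\right)^{2}\right) + 47814\right) = \left(19071 - 44725\right) \left(\left(-10 - \frac{488 \left(\left(6 - -3\right) - 3\right)^{2}}{45}\right) + 47814\right) = - 25654 \left(\left(-10 - \frac{488 \left(\left(6 + 3\right) - 3\right)^{2}}{45}\right) + 47814\right) = - 25654 \left(\left(-10 - \frac{488 \left(9 - 3\right)^{2}}{45}\right) + 47814\right) = - 25654 \left(\left(-10 - \frac{488 \cdot 6^{2}}{45}\right) + 47814\right) = - 25654 \left(\left(-10 - \frac{1952}{5}\right) + 47814\right) = - 25654 \left(- \frac{2002}{5} + 47814\right) = \left(-25654\right) \frac{237068}{5} = - \frac{6081742472}{5}$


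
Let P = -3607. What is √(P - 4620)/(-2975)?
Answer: -I*√8227/2975 ≈ -0.030488*I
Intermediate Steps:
√(P - 4620)/(-2975) = √(-3607 - 4620)/(-2975) = √(-8227)*(-1/2975) = (I*√8227)*(-1/2975) = -I*√8227/2975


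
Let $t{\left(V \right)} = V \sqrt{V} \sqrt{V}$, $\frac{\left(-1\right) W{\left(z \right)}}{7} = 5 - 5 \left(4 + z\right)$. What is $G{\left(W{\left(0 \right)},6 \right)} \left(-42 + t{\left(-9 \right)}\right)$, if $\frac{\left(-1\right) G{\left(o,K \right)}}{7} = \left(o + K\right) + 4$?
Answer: $-31395$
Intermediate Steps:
$W{\left(z \right)} = 105 + 35 z$ ($W{\left(z \right)} = - 7 \left(5 - 5 \left(4 + z\right)\right) = - 7 \left(5 - \left(20 + 5 z\right)\right) = - 7 \left(-15 - 5 z\right) = 105 + 35 z$)
$G{\left(o,K \right)} = -28 - 7 K - 7 o$ ($G{\left(o,K \right)} = - 7 \left(\left(o + K\right) + 4\right) = - 7 \left(\left(K + o\right) + 4\right) = - 7 \left(4 + K + o\right) = -28 - 7 K - 7 o$)
$t{\left(V \right)} = V^{2}$ ($t{\left(V \right)} = V^{\frac{3}{2}} \sqrt{V} = V^{2}$)
$G{\left(W{\left(0 \right)},6 \right)} \left(-42 + t{\left(-9 \right)}\right) = \left(-28 - 42 - 7 \left(105 + 35 \cdot 0\right)\right) \left(-42 + \left(-9\right)^{2}\right) = \left(-28 - 42 - 7 \left(105 + 0\right)\right) \left(-42 + 81\right) = \left(-28 - 42 - 735\right) 39 = \left(-805\right) 39 = -31395$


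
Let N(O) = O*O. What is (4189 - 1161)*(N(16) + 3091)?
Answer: 10134716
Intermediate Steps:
N(O) = O²
(4189 - 1161)*(N(16) + 3091) = (4189 - 1161)*(16² + 3091) = 3028*(256 + 3091) = 3028*3347 = 10134716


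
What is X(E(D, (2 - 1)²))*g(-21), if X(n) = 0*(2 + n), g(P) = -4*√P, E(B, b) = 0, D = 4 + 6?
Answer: 0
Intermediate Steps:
D = 10
X(n) = 0
X(E(D, (2 - 1)²))*g(-21) = 0*(-4*I*√21) = 0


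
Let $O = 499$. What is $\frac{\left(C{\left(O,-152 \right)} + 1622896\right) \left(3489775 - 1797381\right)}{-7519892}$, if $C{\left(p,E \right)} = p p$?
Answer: $- \frac{1583993625709}{3759946} \approx -4.2128 \cdot 10^{5}$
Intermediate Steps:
$C{\left(p,E \right)} = p^{2}$
$\frac{\left(C{\left(O,-152 \right)} + 1622896\right) \left(3489775 - 1797381\right)}{-7519892} = \frac{\left(499^{2} + 1622896\right) \left(3489775 - 1797381\right)}{-7519892} = \left(249001 + 1622896\right) 1692394 \left(- \frac{1}{7519892}\right) = 1871897 \cdot 1692394 \left(- \frac{1}{7519892}\right) = 3167987251418 \left(- \frac{1}{7519892}\right) = - \frac{1583993625709}{3759946}$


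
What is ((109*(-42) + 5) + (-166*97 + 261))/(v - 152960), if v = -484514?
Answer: 10207/318737 ≈ 0.032023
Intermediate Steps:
((109*(-42) + 5) + (-166*97 + 261))/(v - 152960) = ((109*(-42) + 5) + (-166*97 + 261))/(-484514 - 152960) = ((-4578 + 5) + (-16102 + 261))/(-637474) = (-4573 - 15841)*(-1/637474) = -20414*(-1/637474) = 10207/318737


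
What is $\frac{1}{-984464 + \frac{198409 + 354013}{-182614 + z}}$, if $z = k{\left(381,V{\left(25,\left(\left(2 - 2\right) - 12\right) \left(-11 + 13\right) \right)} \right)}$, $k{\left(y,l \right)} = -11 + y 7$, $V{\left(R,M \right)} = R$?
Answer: $- \frac{89979}{88581362467} \approx -1.0158 \cdot 10^{-6}$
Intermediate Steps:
$k{\left(y,l \right)} = -11 + 7 y$
$z = 2656$ ($z = -11 + 7 \cdot 381 = -11 + 2667 = 2656$)
$\frac{1}{-984464 + \frac{198409 + 354013}{-182614 + z}} = \frac{1}{-984464 + \frac{198409 + 354013}{-182614 + 2656}} = \frac{1}{-984464 + \frac{552422}{-179958}} = \frac{1}{-984464 + 552422 \left(- \frac{1}{179958}\right)} = \frac{1}{-984464 - \frac{276211}{89979}} = \frac{1}{- \frac{88581362467}{89979}} = - \frac{89979}{88581362467}$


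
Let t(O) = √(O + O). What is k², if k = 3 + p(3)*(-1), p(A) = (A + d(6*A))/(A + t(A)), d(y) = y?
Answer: 618 - 252*√6 ≈ 0.72859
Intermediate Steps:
t(O) = √2*√O (t(O) = √(2*O) = √2*√O)
p(A) = 7*A/(A + √2*√A) (p(A) = (A + 6*A)/(A + √2*√A) = (7*A)/(A + √2*√A) = 7*A/(A + √2*√A))
k = 3 - 21/(3 + √6) (k = 3 + (7*3/(3 + √2*√3))*(-1) = 3 + (7*3/(3 + √6))*(-1) = 3 + (21/(3 + √6))*(-1) = 3 - 21/(3 + √6) ≈ -0.85357)
k² = (-18 + 7*√6)²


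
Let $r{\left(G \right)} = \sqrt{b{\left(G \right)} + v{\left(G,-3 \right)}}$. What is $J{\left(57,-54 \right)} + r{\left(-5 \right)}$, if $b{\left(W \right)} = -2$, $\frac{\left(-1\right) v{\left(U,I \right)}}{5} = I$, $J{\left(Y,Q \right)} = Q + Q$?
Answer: $-108 + \sqrt{13} \approx -104.39$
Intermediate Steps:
$J{\left(Y,Q \right)} = 2 Q$
$v{\left(U,I \right)} = - 5 I$
$r{\left(G \right)} = \sqrt{13}$ ($r{\left(G \right)} = \sqrt{-2 - -15} = \sqrt{-2 + 15} = \sqrt{13}$)
$J{\left(57,-54 \right)} + r{\left(-5 \right)} = 2 \left(-54\right) + \sqrt{13} = -108 + \sqrt{13}$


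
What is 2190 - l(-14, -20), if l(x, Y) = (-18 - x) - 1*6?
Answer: 2200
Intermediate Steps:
l(x, Y) = -24 - x (l(x, Y) = (-18 - x) - 6 = -24 - x)
2190 - l(-14, -20) = 2190 - (-24 - 1*(-14)) = 2190 - (-24 + 14) = 2190 - 1*(-10) = 2190 + 10 = 2200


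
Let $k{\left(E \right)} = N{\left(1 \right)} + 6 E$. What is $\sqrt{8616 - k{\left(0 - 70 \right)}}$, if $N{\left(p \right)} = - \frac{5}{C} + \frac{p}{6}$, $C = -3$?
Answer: $\frac{\sqrt{325230}}{6} \approx 95.048$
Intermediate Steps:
$N{\left(p \right)} = \frac{5}{3} + \frac{p}{6}$ ($N{\left(p \right)} = - \frac{5}{-3} + \frac{p}{6} = \left(-5\right) \left(- \frac{1}{3}\right) + p \frac{1}{6} = \frac{5}{3} + \frac{p}{6}$)
$k{\left(E \right)} = \frac{11}{6} + 6 E$ ($k{\left(E \right)} = \left(\frac{5}{3} + \frac{1}{6} \cdot 1\right) + 6 E = \left(\frac{5}{3} + \frac{1}{6}\right) + 6 E = \frac{11}{6} + 6 E$)
$\sqrt{8616 - k{\left(0 - 70 \right)}} = \sqrt{8616 - \left(\frac{11}{6} + 6 \left(0 - 70\right)\right)} = \sqrt{8616 - \left(\frac{11}{6} + 6 \left(-70\right)\right)} = \sqrt{8616 - \left(\frac{11}{6} - 420\right)} = \sqrt{8616 - - \frac{2509}{6}} = \sqrt{8616 + \frac{2509}{6}} = \sqrt{\frac{54205}{6}} = \frac{\sqrt{325230}}{6}$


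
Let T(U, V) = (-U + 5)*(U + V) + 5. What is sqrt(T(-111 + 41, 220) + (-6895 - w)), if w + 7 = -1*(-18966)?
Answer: I*sqrt(14599) ≈ 120.83*I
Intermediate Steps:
w = 18959 (w = -7 - 1*(-18966) = -7 + 18966 = 18959)
T(U, V) = 5 + (5 - U)*(U + V) (T(U, V) = (5 - U)*(U + V) + 5 = 5 + (5 - U)*(U + V))
sqrt(T(-111 + 41, 220) + (-6895 - w)) = sqrt((5 - (-111 + 41)**2 + 5*(-111 + 41) + 5*220 - 1*(-111 + 41)*220) + (-6895 - 1*18959)) = sqrt((5 - 1*(-70)**2 + 5*(-70) + 1100 - 1*(-70)*220) + (-6895 - 18959)) = sqrt((5 - 1*4900 - 350 + 1100 + 15400) - 25854) = sqrt((5 - 4900 - 350 + 1100 + 15400) - 25854) = sqrt(11255 - 25854) = sqrt(-14599) = I*sqrt(14599)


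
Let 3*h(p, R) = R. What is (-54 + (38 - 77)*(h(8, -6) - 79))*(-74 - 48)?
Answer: -378810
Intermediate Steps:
h(p, R) = R/3
(-54 + (38 - 77)*(h(8, -6) - 79))*(-74 - 48) = (-54 + (38 - 77)*((⅓)*(-6) - 79))*(-74 - 48) = (-54 - 39*(-2 - 79))*(-122) = (-54 - 39*(-81))*(-122) = (-54 + 3159)*(-122) = 3105*(-122) = -378810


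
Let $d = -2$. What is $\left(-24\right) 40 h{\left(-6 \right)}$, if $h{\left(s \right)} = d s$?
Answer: $-11520$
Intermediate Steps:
$h{\left(s \right)} = - 2 s$
$\left(-24\right) 40 h{\left(-6 \right)} = \left(-24\right) 40 \left(\left(-2\right) \left(-6\right)\right) = \left(-960\right) 12 = -11520$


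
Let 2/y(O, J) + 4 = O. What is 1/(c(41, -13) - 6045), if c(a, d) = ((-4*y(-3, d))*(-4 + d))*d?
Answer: -7/40547 ≈ -0.00017264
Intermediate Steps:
y(O, J) = 2/(-4 + O)
c(a, d) = d*(-32/7 + 8*d/7) (c(a, d) = ((-8/(-4 - 3))*(-4 + d))*d = ((-8/(-7))*(-4 + d))*d = ((-8*(-1)/7)*(-4 + d))*d = ((-4*(-2/7))*(-4 + d))*d = (8*(-4 + d)/7)*d = (-32/7 + 8*d/7)*d = d*(-32/7 + 8*d/7))
1/(c(41, -13) - 6045) = 1/((8/7)*(-13)*(-4 - 13) - 6045) = 1/((8/7)*(-13)*(-17) - 6045) = 1/(1768/7 - 6045) = 1/(-40547/7) = -7/40547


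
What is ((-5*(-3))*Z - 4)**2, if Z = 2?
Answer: 676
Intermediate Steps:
((-5*(-3))*Z - 4)**2 = (-5*(-3)*2 - 4)**2 = (15*2 - 4)**2 = (30 - 4)**2 = 26**2 = 676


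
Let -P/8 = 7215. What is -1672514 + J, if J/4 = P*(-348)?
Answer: 78673726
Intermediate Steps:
P = -57720 (P = -8*7215 = -57720)
J = 80346240 (J = 4*(-57720*(-348)) = 4*20086560 = 80346240)
-1672514 + J = -1672514 + 80346240 = 78673726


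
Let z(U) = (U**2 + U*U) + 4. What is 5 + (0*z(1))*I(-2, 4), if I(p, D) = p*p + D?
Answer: 5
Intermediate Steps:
I(p, D) = D + p**2 (I(p, D) = p**2 + D = D + p**2)
z(U) = 4 + 2*U**2 (z(U) = (U**2 + U**2) + 4 = 2*U**2 + 4 = 4 + 2*U**2)
5 + (0*z(1))*I(-2, 4) = 5 + (0*(4 + 2*1**2))*(4 + (-2)**2) = 5 + (0*(4 + 2*1))*(4 + 4) = 5 + (0*(4 + 2))*8 = 5 + (0*6)*8 = 5 + 0*8 = 5 + 0 = 5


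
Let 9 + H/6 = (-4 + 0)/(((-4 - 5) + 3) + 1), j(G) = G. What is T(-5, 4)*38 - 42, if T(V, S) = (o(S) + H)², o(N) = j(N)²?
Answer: 1046078/25 ≈ 41843.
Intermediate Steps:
o(N) = N²
H = -246/5 (H = -54 + 6*((-4 + 0)/(((-4 - 5) + 3) + 1)) = -54 + 6*(-4/((-9 + 3) + 1)) = -54 + 6*(-4/(-6 + 1)) = -54 + 6*(-4/(-5)) = -54 + 6*(-4*(-⅕)) = -54 + 6*(⅘) = -54 + 24/5 = -246/5 ≈ -49.200)
T(V, S) = (-246/5 + S²)² (T(V, S) = (S² - 246/5)² = (-246/5 + S²)²)
T(-5, 4)*38 - 42 = ((-246 + 5*4²)²/25)*38 - 42 = ((-246 + 5*16)²/25)*38 - 42 = ((-246 + 80)²/25)*38 - 42 = ((1/25)*(-166)²)*38 - 42 = ((1/25)*27556)*38 - 42 = (27556/25)*38 - 42 = 1047128/25 - 42 = 1046078/25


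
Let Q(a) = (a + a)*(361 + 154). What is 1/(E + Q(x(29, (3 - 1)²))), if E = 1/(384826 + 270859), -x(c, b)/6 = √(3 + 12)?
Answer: -655685/246296764214533349999 - 2656923022810500*√15/246296764214533349999 ≈ -4.1780e-5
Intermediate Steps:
x(c, b) = -6*√15 (x(c, b) = -6*√(3 + 12) = -6*√15)
E = 1/655685 ≈ 1.5251e-6
Q(a) = 1030*a (Q(a) = (2*a)*515 = 1030*a)
1/(E + Q(x(29, (3 - 1)²))) = 1/(1/655685 + 1030*(-6*√15)) = 1/(1/655685 - 6180*√15)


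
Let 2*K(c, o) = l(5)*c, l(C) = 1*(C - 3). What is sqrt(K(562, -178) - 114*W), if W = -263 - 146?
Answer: 2*sqrt(11797) ≈ 217.23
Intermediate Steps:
l(C) = -3 + C (l(C) = 1*(-3 + C) = -3 + C)
K(c, o) = c (K(c, o) = ((-3 + 5)*c)/2 = (2*c)/2 = c)
W = -409
sqrt(K(562, -178) - 114*W) = sqrt(562 - 114*(-409)) = sqrt(562 + 46626) = sqrt(47188) = 2*sqrt(11797)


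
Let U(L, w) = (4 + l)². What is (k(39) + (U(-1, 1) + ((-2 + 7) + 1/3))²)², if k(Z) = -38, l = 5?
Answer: 4454094121/81 ≈ 5.4989e+7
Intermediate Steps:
U(L, w) = 81 (U(L, w) = (4 + 5)² = 9² = 81)
(k(39) + (U(-1, 1) + ((-2 + 7) + 1/3))²)² = (-38 + (81 + ((-2 + 7) + 1/3))²)² = (-38 + (81 + (5 + ⅓))²)² = (-38 + (81 + 16/3)²)² = (-38 + (259/3)²)² = (-38 + 67081/9)² = (66739/9)² = 4454094121/81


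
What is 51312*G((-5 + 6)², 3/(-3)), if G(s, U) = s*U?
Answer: -51312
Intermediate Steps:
G(s, U) = U*s
51312*G((-5 + 6)², 3/(-3)) = 51312*((3/(-3))*(-5 + 6)²) = 51312*((3*(-⅓))*1²) = 51312*(-1*1) = 51312*(-1) = -51312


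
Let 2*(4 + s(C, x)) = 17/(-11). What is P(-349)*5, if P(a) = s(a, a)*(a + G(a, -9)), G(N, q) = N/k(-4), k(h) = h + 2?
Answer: 183225/44 ≈ 4164.2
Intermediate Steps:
s(C, x) = -105/22 (s(C, x) = -4 + (17/(-11))/2 = -4 + (17*(-1/11))/2 = -4 + (½)*(-17/11) = -4 - 17/22 = -105/22)
k(h) = 2 + h
G(N, q) = -N/2 (G(N, q) = N/(2 - 4) = N/(-2) = N*(-½) = -N/2)
P(a) = -105*a/44 (P(a) = -105*(a - a/2)/22 = -105*a/44)
P(-349)*5 = -105/44*(-349)*5 = (36645/44)*5 = 183225/44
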